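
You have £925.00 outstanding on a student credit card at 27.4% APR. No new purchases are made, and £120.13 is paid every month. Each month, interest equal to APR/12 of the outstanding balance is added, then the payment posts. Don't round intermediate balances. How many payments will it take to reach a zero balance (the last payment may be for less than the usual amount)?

9 payments

Monthly rate r = 27.4%/12 = 2.28333% = 0.0228333.
Recurrence: B ← B·(1+r) − £120.13.
Month 1: interest £21.12; balance after payment £825.99.
Month 2: interest £18.86; balance after payment £724.72.
Closed form: n = −ln(1 − rB₀/P)/ln(1+r) = −ln(0.82418)/ln(1.02283) ≈ 8.565, so the balance reaches zero during payment 9.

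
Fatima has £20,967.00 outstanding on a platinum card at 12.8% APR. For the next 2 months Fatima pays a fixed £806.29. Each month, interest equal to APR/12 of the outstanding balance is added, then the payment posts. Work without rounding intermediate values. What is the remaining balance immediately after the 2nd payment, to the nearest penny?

£19,795.50

Monthly rate r = 12.8%/12 = 1.06667% = 0.0106667.
Each month: B ← B·(1+r) − £806.29.
Month 1: interest £223.65; balance after payment £20,384.36.
Month 2: interest £217.43; balance after payment £19,795.50.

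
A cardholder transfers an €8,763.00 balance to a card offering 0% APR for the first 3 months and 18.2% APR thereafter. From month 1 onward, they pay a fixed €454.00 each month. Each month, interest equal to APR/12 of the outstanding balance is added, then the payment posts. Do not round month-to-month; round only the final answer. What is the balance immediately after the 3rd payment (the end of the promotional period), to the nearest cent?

Promo months 1–3 at r₀ = 0%/12 = 0; months 4+ at r₁ = 18.2%/12 = 0.0151667.
After month 3 (no interest yet): B = €8,763.00 − 3·€454.00 = €7,401.00.

€7,401.00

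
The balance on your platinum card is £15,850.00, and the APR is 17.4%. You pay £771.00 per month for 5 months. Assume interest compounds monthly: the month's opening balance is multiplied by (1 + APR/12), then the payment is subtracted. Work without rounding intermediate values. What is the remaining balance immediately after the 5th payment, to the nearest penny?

Monthly rate r = 17.4%/12 = 1.45% = 0.0145.
Each month: B ← B·(1+r) − £771.00.
Month 1: interest £229.82; balance after payment £15,308.83.
Month 2: interest £221.98; balance after payment £14,759.80.
Month 3: interest £214.02; balance after payment £14,202.82.
Month 4: interest £205.94; balance after payment £13,637.76.
Month 5: interest £197.75; balance after payment £13,064.51.

£13,064.51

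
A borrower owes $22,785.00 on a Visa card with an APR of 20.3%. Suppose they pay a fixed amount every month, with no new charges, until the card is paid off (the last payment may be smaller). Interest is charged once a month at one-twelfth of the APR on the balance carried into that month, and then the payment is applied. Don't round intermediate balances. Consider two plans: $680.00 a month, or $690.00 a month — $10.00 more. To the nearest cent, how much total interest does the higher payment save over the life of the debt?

$273.59

Monthly rate r = 20.3%/12 = 1.69167% = 0.0169167.
At $680.00/mo: n = ⌈−ln(1 − rB₀/P)/ln(1+r)⌉ = 50 payments (last $594.40); total interest = total paid − $22,785.00 = $11,129.40.
At $690.00/mo: 49 payments (last $520.81); total interest $10,855.81.
Interest saved = $11,129.40 − $10,855.81 = $273.59.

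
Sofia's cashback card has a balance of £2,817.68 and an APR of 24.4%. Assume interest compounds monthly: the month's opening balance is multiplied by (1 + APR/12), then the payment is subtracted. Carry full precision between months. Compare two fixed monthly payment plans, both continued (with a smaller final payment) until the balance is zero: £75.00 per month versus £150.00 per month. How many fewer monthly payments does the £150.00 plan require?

Monthly rate r = 24.4%/12 = 2.03333% = 0.0203333.
At £75.00/mo: n = ⌈−ln(1 − rB₀/P)/ln(1+r)⌉ = 72 payments (last £53.56); total interest = total paid − £2,817.68 = £2,560.88.
At £150.00/mo: 24 payments (last £135.86); total interest £768.18.
Payments saved = 72 − 24 = 48.

48 fewer payments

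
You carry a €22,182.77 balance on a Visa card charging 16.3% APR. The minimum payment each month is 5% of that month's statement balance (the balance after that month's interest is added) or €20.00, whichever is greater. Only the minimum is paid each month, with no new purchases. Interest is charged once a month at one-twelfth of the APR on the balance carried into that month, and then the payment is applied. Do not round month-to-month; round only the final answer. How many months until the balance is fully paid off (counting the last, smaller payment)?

130 months

Monthly rate r = 16.3%/12 = 1.35833% = 0.0135833.
While 5% of the post-interest balance exceeds €20.00, each month B ← (B·(1+r))·(1 − 0.05), i.e. B shrinks by the factor (1+r)·0.95 = 0.9629.
This holds for months 1–107. Entering month 108 the balance is €388.51; 5% of the post-interest balance is now below €20.00, so the flat €20.00 minimum applies from here.
From month 108 a fixed €20.00 at rate r clears €388.51 in 23 more payments. Total: 107 + 23 = 130 months.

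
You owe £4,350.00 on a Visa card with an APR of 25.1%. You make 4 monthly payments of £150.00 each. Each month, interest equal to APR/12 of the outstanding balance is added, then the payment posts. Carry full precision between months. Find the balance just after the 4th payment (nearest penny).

£4,106.44

Monthly rate r = 25.1%/12 = 2.09167% = 0.0209167.
Each month: B ← B·(1+r) − £150.00.
Month 1: interest £90.99; balance after payment £4,290.99.
Month 2: interest £89.75; balance after payment £4,230.74.
Month 3: interest £88.49; balance after payment £4,169.23.
Month 4: interest £87.21; balance after payment £4,106.44.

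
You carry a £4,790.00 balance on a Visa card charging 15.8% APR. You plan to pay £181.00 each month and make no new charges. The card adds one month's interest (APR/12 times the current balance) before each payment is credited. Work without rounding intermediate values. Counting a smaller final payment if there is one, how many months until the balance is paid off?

33 months

Monthly rate r = 15.8%/12 = 1.31667% = 0.0131667.
Recurrence: B ← B·(1+r) − £181.00.
Month 1: interest £63.07; balance after payment £4,672.07.
Month 2: interest £61.52; balance after payment £4,552.58.
Closed form: n = −ln(1 − rB₀/P)/ln(1+r) = −ln(0.65156)/ln(1.01317) ≈ 32.750, so the balance reaches zero during payment 33.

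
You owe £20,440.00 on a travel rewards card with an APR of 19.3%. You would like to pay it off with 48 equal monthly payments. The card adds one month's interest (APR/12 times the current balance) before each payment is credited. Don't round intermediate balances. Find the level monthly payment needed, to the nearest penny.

Monthly rate r = 19.3%/12 = 1.60833% = 0.0160833.
Level-payment amortization: P = B₀·r / (1 − (1+r)^(−n)) = 20440.00·0.0160833 / (1 − 1.01608^(−48)).
Denominator 1 − (1+r)^(−48) = 0.535064971.
P = 328.743 / 0.535064971 ≈ 614.40.

£614.40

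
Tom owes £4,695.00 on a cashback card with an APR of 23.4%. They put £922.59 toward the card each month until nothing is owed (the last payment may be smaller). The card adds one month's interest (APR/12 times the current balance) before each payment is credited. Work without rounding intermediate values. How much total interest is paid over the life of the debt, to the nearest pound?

£300

Monthly rate r = 23.4%/12 = 1.95% = 0.0195.
Payoff takes n = ⌈−ln(1 − rB₀/P)/ln(1+r)⌉ = ⌈5.412⌉ = 6 payments; the last is £381.87.
Total paid = 5·£922.59 + £381.87 = £4,994.82.
Total interest = total paid − principal = £4,994.82 − £4,695.00 = £299.82.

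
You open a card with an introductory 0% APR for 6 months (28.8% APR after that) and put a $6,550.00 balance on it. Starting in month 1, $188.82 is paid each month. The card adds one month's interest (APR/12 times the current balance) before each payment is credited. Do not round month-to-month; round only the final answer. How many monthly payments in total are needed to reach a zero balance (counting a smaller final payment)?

Promo months 1–6 at r₀ = 0%/12 = 0; months 7+ at r₁ = 28.8%/12 = 0.024.
After month 6 (no interest yet): B = $6,550.00 − 6·$188.82 = $5,417.08.
Then at r₁ with $188.82/mo: n₂ = −ln(1 − r₁·B/P)/ln(1+r₁) ≈ 49.18 → 50 more payments.

56 months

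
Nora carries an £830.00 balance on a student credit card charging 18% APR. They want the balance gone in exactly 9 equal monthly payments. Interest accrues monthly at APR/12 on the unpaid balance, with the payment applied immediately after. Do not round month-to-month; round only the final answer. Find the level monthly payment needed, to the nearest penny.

£99.28

Monthly rate r = 18%/12 = 1.5% = 0.015.
Level-payment amortization: P = B₀·r / (1 − (1+r)^(−n)) = 830.00·0.015 / (1 − 1.015^(−9)).
Denominator 1 − (1+r)^(−9) = 0.12540776.
P = 12.45 / 0.12540776 ≈ 99.28.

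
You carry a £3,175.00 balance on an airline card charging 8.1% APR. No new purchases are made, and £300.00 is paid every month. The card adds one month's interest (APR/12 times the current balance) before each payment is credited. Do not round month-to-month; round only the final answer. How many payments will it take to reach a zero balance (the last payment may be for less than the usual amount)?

12 payments

Monthly rate r = 8.1%/12 = 0.675% = 0.00675.
Recurrence: B ← B·(1+r) − £300.00.
Month 1: interest £21.43; balance after payment £2,896.43.
Month 2: interest £19.55; balance after payment £2,615.98.
Closed form: n = −ln(1 − rB₀/P)/ln(1+r) = −ln(0.92856)/ln(1.00675) ≈ 11.017, so the balance reaches zero during payment 12.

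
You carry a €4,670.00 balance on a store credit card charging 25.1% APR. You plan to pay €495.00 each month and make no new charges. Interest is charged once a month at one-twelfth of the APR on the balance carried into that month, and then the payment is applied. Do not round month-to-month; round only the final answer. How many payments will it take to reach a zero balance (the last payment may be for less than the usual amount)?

11 payments

Monthly rate r = 25.1%/12 = 2.09167% = 0.0209167.
Recurrence: B ← B·(1+r) − €495.00.
Month 1: interest €97.68; balance after payment €4,272.68.
Month 2: interest €89.37; balance after payment €3,867.05.
Closed form: n = −ln(1 − rB₀/P)/ln(1+r) = −ln(0.80266)/ln(1.02092) ≈ 10.619, so the balance reaches zero during payment 11.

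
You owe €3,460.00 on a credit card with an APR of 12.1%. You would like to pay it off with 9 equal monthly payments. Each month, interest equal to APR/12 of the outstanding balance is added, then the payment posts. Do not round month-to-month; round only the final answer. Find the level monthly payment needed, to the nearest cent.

€404.09

Monthly rate r = 12.1%/12 = 1.00833% = 0.0100833.
Level-payment amortization: P = B₀·r / (1 − (1+r)^(−n)) = 3460.00·0.0100833 / (1 − 1.01008^(−9)).
Denominator 1 − (1+r)^(−9) = 0.086338861.
P = 34.8883 / 0.086338861 ≈ 404.09.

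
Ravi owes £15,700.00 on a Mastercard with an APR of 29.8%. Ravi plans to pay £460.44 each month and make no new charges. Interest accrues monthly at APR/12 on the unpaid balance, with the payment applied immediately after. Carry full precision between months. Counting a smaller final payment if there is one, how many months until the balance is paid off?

77 months

Monthly rate r = 29.8%/12 = 2.48333% = 0.0248333.
Recurrence: B ← B·(1+r) − £460.44.
Month 1: interest £389.88; balance after payment £15,629.44.
Month 2: interest £388.13; balance after payment £15,557.13.
Closed form: n = −ln(1 − rB₀/P)/ln(1+r) = −ln(0.15324)/ln(1.02483) ≈ 76.468, so the balance reaches zero during payment 77.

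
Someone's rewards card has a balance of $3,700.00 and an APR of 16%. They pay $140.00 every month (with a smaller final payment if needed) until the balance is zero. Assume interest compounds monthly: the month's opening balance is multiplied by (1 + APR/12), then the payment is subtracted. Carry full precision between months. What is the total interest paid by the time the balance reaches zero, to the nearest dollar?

$892

Monthly rate r = 16%/12 = 1.33333% = 0.0133333.
Payoff takes n = ⌈−ln(1 − rB₀/P)/ln(1+r)⌉ = ⌈32.801⌉ = 33 payments; the last is $112.25.
Total paid = 32·$140.00 + $112.25 = $4,592.25.
Total interest = total paid − principal = $4,592.25 − $3,700.00 = $892.25.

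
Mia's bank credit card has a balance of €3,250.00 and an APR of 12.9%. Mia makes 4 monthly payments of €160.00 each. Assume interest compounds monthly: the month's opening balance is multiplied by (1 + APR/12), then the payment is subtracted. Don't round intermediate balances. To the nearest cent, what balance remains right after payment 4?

€2,741.63

Monthly rate r = 12.9%/12 = 1.075% = 0.01075.
Each month: B ← B·(1+r) − €160.00.
Month 1: interest €34.94; balance after payment €3,124.94.
Month 2: interest €33.59; balance after payment €2,998.53.
Month 3: interest €32.23; balance after payment €2,870.76.
Month 4: interest €30.86; balance after payment €2,741.63.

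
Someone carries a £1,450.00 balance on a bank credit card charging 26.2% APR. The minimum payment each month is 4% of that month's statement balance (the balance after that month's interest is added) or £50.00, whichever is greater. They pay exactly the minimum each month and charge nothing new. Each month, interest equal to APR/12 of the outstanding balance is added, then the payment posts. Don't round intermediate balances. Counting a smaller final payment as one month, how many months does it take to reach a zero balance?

45 months

Monthly rate r = 26.2%/12 = 2.18333% = 0.0218333.
While 4% of the post-interest balance exceeds £50.00, each month B ← (B·(1+r))·(1 − 0.04), i.e. B shrinks by the factor (1+r)·0.96 = 0.98096.
This holds for months 1–9. Entering month 10 the balance is £1,219.63; 4% of the post-interest balance is now below £50.00, so the flat £50.00 minimum applies from here.
From month 10 a fixed £50.00 at rate r clears £1,219.63 in 36 more payments. Total: 9 + 36 = 45 months.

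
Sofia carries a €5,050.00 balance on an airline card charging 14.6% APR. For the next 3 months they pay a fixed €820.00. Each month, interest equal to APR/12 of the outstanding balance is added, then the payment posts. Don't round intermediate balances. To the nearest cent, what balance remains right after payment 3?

Monthly rate r = 14.6%/12 = 1.21667% = 0.0121667.
Each month: B ← B·(1+r) − €820.00.
Month 1: interest €61.44; balance after payment €4,291.44.
Month 2: interest €52.21; balance after payment €3,523.65.
Month 3: interest €42.87; balance after payment €2,746.53.

€2,746.53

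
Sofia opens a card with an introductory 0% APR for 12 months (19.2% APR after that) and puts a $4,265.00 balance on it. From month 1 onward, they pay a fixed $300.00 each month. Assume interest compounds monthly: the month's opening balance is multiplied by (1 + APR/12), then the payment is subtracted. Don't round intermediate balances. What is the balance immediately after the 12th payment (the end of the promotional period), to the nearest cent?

$665.00

Promo months 1–12 at r₀ = 0%/12 = 0; months 13+ at r₁ = 19.2%/12 = 0.016.
After month 12 (no interest yet): B = $4,265.00 − 12·$300.00 = $665.00.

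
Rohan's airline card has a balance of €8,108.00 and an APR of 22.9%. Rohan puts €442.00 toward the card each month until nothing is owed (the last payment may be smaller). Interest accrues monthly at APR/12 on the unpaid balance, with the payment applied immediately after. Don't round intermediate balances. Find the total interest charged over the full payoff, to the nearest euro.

Monthly rate r = 22.9%/12 = 1.90833% = 0.0190833.
Payoff takes n = ⌈−ln(1 − rB₀/P)/ln(1+r)⌉ = ⌈22.794⌉ = 23 payments; the last is €351.45.
Total paid = 22·€442.00 + €351.45 = €10,075.45.
Total interest = total paid − principal = €10,075.45 − €8,108.00 = €1,967.45.

€1,967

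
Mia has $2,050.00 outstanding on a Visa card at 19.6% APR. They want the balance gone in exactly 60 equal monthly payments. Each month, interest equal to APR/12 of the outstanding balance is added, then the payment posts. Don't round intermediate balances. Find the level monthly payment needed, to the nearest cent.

Monthly rate r = 19.6%/12 = 1.63333% = 0.0163333.
Level-payment amortization: P = B₀·r / (1 − (1+r)^(−n)) = 2050.00·0.0163333 / (1 − 1.01633^(−60)).
Denominator 1 − (1+r)^(−60) = 0.621705679.
P = 33.4833 / 0.621705679 ≈ 53.86.

$53.86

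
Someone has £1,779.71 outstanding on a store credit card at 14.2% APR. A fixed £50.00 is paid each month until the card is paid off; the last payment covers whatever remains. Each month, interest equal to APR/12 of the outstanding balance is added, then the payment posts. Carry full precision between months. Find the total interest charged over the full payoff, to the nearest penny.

Monthly rate r = 14.2%/12 = 1.18333% = 0.0118333.
Payoff takes n = ⌈−ln(1 − rB₀/P)/ln(1+r)⌉ = ⌈46.481⌉ = 47 payments; the last is £24.12.
Total paid = 46·£50.00 + £24.12 = £2,324.12.
Total interest = total paid − principal = £2,324.12 − £1,779.71 = £544.41.

£544.41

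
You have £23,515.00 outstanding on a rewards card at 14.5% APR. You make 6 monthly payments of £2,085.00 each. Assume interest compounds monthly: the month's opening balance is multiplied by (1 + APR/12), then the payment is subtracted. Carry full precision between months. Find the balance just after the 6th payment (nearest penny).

£12,378.12

Monthly rate r = 14.5%/12 = 1.20833% = 0.0120833.
Each month: B ← B·(1+r) − £2,085.00.
Month 1: interest £284.14; balance after payment £21,714.14.
Month 2: interest £262.38; balance after payment £19,891.52.
Month 3: interest £240.36; balance after payment £18,046.87.
Month 4: interest £218.07; balance after payment £16,179.94.
Month 5: interest £195.51; balance after payment £14,290.45.
Month 6: interest £172.68; balance after payment £12,378.12.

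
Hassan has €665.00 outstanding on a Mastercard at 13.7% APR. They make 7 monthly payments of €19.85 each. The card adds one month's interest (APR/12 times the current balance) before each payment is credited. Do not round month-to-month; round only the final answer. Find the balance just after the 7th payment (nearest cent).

Monthly rate r = 13.7%/12 = 1.14167% = 0.0114167.
Each month: B ← B·(1+r) − €19.85.
Month 1: interest €7.59; balance after payment €652.74.
Month 2: interest €7.45; balance after payment €640.34.
Month 3: interest €7.31; balance after payment €627.80.
Month 4: interest €7.17; balance after payment €615.12.
Month 5: interest €7.02; balance after payment €602.29.
Month 6: interest €6.88; balance after payment €589.32.
Month 7: interest €6.73; balance after payment €576.20.

€576.20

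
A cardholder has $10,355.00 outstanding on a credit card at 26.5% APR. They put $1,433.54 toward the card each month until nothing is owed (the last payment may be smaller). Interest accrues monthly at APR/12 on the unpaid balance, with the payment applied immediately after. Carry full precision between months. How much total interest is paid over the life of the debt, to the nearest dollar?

$1,051

Monthly rate r = 26.5%/12 = 2.20833% = 0.0220833.
Payoff takes n = ⌈−ln(1 − rB₀/P)/ln(1+r)⌉ = ⌈7.956⌉ = 8 payments; the last is $1,370.76.
Total paid = 7·$1,433.54 + $1,370.76 = $11,405.54.
Total interest = total paid − principal = $11,405.54 − $10,355.00 = $1,050.54.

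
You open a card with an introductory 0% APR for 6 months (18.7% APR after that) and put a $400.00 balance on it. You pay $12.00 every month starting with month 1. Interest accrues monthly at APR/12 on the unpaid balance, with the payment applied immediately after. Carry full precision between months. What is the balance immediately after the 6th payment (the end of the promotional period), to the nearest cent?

Promo months 1–6 at r₀ = 0%/12 = 0; months 7+ at r₁ = 18.7%/12 = 0.0155833.
After month 6 (no interest yet): B = $400.00 − 6·$12.00 = $328.00.

$328.00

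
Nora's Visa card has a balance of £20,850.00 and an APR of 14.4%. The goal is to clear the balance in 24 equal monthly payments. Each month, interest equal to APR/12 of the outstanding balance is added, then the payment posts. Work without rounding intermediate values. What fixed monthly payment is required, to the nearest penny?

£1,005.01

Monthly rate r = 14.4%/12 = 1.2% = 0.012.
Level-payment amortization: P = B₀·r / (1 − (1+r)^(−n)) = 20850.00·0.012 / (1 − 1.012^(−24)).
Denominator 1 − (1+r)^(−24) = 0.24895199.
P = 250.2 / 0.24895199 ≈ 1005.01.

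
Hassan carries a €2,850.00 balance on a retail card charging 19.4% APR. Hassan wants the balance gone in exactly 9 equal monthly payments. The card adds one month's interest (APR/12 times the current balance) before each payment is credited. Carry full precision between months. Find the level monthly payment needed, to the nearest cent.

€342.81

Monthly rate r = 19.4%/12 = 1.61667% = 0.0161667.
Level-payment amortization: P = B₀·r / (1 − (1+r)^(−n)) = 2850.00·0.0161667 / (1 − 1.01617^(−9)).
Denominator 1 − (1+r)^(−9) = 0.134403487.
P = 46.075 / 0.134403487 ≈ 342.81.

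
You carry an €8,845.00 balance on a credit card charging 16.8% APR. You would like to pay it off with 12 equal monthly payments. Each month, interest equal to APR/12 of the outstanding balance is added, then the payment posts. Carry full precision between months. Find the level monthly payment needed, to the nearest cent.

Monthly rate r = 16.8%/12 = 1.4% = 0.014.
Level-payment amortization: P = B₀·r / (1 − (1+r)^(−n)) = 8845.00·0.014 / (1 − 1.014^(−12)).
Denominator 1 − (1+r)^(−12) = 0.153660637.
P = 123.83 / 0.153660637 ≈ 805.87.

€805.87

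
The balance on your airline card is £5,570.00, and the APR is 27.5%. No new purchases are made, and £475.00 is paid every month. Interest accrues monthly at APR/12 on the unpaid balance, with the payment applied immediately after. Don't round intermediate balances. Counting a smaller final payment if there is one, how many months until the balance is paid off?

14 months

Monthly rate r = 27.5%/12 = 2.29167% = 0.0229167.
Recurrence: B ← B·(1+r) − £475.00.
Month 1: interest £127.65; balance after payment £5,222.65.
Month 2: interest £119.69; balance after payment £4,867.33.
Closed form: n = −ln(1 − rB₀/P)/ln(1+r) = −ln(0.73127)/ln(1.02292) ≈ 13.813, so the balance reaches zero during payment 14.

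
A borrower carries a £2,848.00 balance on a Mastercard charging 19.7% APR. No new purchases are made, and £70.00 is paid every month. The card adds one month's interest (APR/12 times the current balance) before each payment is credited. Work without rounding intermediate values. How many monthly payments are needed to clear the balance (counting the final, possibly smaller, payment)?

68 months

Monthly rate r = 19.7%/12 = 1.64167% = 0.0164167.
Recurrence: B ← B·(1+r) − £70.00.
Month 1: interest £46.75; balance after payment £2,824.75.
Month 2: interest £46.37; balance after payment £2,801.13.
Closed form: n = −ln(1 − rB₀/P)/ln(1+r) = −ln(0.33208)/ln(1.01642) ≈ 67.700, so the balance reaches zero during payment 68.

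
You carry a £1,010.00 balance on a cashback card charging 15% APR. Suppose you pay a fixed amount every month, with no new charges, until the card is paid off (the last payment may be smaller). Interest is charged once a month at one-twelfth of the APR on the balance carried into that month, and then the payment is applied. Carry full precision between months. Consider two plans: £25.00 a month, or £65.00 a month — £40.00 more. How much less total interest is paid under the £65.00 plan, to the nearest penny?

£285.12

Monthly rate r = 15%/12 = 1.25% = 0.0125.
At £25.00/mo: n = ⌈−ln(1 − rB₀/P)/ln(1+r)⌉ = 57 payments (last £15.20); total interest = total paid − £1,010.00 = £405.20.
At £65.00/mo: 18 payments (last £25.08); total interest £120.08.
Interest saved = £405.20 − £120.08 = £285.12.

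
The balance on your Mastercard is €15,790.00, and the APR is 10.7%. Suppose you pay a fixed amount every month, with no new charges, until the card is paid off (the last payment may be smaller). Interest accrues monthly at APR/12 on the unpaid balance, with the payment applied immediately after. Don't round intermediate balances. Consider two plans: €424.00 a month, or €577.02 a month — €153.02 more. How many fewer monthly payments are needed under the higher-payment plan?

Monthly rate r = 10.7%/12 = 0.891667% = 0.00891667.
At €424.00/mo: n = ⌈−ln(1 − rB₀/P)/ln(1+r)⌉ = 46 payments (last €195.72); total interest = total paid − €15,790.00 = €3,485.72.
At €577.02/mo: 32 payments (last €294.79); total interest €2,392.41.
Payments saved = 46 − 32 = 14.

14 fewer payments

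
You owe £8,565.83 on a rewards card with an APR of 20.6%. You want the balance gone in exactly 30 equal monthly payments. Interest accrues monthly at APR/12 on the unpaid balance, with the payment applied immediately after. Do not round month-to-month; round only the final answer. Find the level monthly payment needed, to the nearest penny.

£367.73

Monthly rate r = 20.6%/12 = 1.71667% = 0.0171667.
Level-payment amortization: P = B₀·r / (1 − (1+r)^(−n)) = 8565.83·0.0171667 / (1 − 1.01717^(−30)).
Denominator 1 − (1+r)^(−30) = 0.399882332.
P = 147.047 / 0.399882332 ≈ 367.73.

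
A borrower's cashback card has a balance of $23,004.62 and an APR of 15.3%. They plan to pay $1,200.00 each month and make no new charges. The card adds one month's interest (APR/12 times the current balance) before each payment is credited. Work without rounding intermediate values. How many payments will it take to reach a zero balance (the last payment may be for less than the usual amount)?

Monthly rate r = 15.3%/12 = 1.275% = 0.01275.
Recurrence: B ← B·(1+r) − $1,200.00.
Month 1: interest $293.31; balance after payment $22,097.93.
Month 2: interest $281.75; balance after payment $21,179.68.
Closed form: n = −ln(1 − rB₀/P)/ln(1+r) = −ln(0.75558)/ln(1.01275) ≈ 22.122, so the balance reaches zero during payment 23.

23 months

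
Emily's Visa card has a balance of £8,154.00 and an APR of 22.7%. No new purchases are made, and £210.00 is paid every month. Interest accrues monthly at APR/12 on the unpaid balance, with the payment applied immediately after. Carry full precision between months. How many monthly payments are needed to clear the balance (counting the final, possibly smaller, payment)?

Monthly rate r = 22.7%/12 = 1.89167% = 0.0189167.
Recurrence: B ← B·(1+r) − £210.00.
Month 1: interest £154.25; balance after payment £8,098.25.
Month 2: interest £153.19; balance after payment £8,041.44.
Closed form: n = −ln(1 − rB₀/P)/ln(1+r) = −ln(0.26549)/ln(1.01892) ≈ 70.767, so the balance reaches zero during payment 71.

71 months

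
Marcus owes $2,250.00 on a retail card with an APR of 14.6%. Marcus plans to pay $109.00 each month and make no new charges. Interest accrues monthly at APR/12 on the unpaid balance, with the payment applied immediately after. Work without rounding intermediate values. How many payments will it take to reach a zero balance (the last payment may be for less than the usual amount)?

24 months

Monthly rate r = 14.6%/12 = 1.21667% = 0.0121667.
Recurrence: B ← B·(1+r) − $109.00.
Month 1: interest $27.38; balance after payment $2,168.38.
Month 2: interest $26.38; balance after payment $2,085.76.
Closed form: n = −ln(1 − rB₀/P)/ln(1+r) = −ln(0.74885)/ln(1.01217) ≈ 23.915, so the balance reaches zero during payment 24.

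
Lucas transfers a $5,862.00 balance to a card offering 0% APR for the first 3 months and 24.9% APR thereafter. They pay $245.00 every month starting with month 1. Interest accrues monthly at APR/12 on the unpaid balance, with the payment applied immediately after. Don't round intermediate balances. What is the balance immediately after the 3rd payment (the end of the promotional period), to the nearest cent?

$5,127.00

Promo months 1–3 at r₀ = 0%/12 = 0; months 4+ at r₁ = 24.9%/12 = 0.02075.
After month 3 (no interest yet): B = $5,862.00 − 3·$245.00 = $5,127.00.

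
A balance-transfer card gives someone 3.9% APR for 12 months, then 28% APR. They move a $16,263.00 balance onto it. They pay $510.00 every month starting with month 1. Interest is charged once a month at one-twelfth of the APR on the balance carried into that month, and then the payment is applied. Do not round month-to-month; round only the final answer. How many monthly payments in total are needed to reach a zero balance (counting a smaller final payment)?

42 payments

Promo months 1–12 at r₀ = 3.9%/12 = 0.00325; months 13+ at r₁ = 28%/12 = 0.0233333.
After month 12: iterate B ← B·(1+r₀) − $510.00 for 12 months → $10,678.13.
Then at r₁ with $510.00/mo: n₂ = −ln(1 − r₁·B/P)/ln(1+r₁) ≈ 29.07 → 30 more payments.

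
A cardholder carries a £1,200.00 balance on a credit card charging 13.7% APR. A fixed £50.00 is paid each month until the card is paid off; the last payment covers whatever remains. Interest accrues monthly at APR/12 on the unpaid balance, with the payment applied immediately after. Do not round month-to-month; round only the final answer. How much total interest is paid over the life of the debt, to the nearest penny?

£210.40

Monthly rate r = 13.7%/12 = 1.14167% = 0.0114167.
Payoff takes n = ⌈−ln(1 − rB₀/P)/ln(1+r)⌉ = ⌈28.207⌉ = 29 payments; the last is £10.40.
Total paid = 28·£50.00 + £10.40 = £1,410.40.
Total interest = total paid − principal = £1,410.40 − £1,200.00 = £210.40.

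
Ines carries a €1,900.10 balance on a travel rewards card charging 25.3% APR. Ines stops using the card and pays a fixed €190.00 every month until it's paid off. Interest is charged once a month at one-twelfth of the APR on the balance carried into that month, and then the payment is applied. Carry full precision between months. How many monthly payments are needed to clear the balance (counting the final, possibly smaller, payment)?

12 payments

Monthly rate r = 25.3%/12 = 2.10833% = 0.0210833.
Recurrence: B ← B·(1+r) − €190.00.
Month 1: interest €40.06; balance after payment €1,750.16.
Month 2: interest €36.90; balance after payment €1,597.06.
Closed form: n = −ln(1 − rB₀/P)/ln(1+r) = −ln(0.78916)/ln(1.02108) ≈ 11.349, so the balance reaches zero during payment 12.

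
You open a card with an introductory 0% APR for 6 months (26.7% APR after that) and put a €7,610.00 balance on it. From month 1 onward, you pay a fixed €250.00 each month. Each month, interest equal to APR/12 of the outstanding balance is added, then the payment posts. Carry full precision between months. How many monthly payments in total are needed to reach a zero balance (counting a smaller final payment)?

Promo months 1–6 at r₀ = 0%/12 = 0; months 7+ at r₁ = 26.7%/12 = 0.02225.
After month 6 (no interest yet): B = €7,610.00 − 6·€250.00 = €6,110.00.
Then at r₁ with €250.00/mo: n₂ = −ln(1 − r₁·B/P)/ln(1+r₁) ≈ 35.66 → 36 more payments.

42 months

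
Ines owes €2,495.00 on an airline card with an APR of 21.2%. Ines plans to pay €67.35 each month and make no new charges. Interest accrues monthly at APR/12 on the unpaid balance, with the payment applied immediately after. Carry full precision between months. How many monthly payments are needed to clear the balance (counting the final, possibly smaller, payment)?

61 months

Monthly rate r = 21.2%/12 = 1.76667% = 0.0176667.
Recurrence: B ← B·(1+r) − €67.35.
Month 1: interest €44.08; balance after payment €2,471.73.
Month 2: interest €43.67; balance after payment €2,448.05.
Closed form: n = −ln(1 − rB₀/P)/ln(1+r) = −ln(0.34553)/ln(1.01767) ≈ 60.681, so the balance reaches zero during payment 61.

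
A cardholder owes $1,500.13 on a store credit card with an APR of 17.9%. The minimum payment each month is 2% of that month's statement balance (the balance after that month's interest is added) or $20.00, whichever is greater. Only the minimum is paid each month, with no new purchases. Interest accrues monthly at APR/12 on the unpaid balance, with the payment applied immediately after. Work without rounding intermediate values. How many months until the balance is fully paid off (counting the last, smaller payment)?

168 months

Monthly rate r = 17.9%/12 = 1.49167% = 0.0149167.
While 2% of the post-interest balance exceeds $20.00, each month B ← (B·(1+r))·(1 − 0.02), i.e. B shrinks by the factor (1+r)·0.98 = 0.99462.
This holds for months 1–78. Entering month 79 the balance is $984.77; 2% of the post-interest balance is now below $20.00, so the flat $20.00 minimum applies from here.
From month 79 a fixed $20.00 at rate r clears $984.77 in 90 more payments. Total: 78 + 90 = 168 months.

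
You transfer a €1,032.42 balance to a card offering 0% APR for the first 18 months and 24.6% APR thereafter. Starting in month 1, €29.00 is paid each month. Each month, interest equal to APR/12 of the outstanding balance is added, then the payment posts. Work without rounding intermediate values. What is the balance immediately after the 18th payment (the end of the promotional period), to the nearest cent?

Promo months 1–18 at r₀ = 0%/12 = 0; months 19+ at r₁ = 24.6%/12 = 0.0205.
After month 18 (no interest yet): B = €1,032.42 − 18·€29.00 = €510.42.

€510.42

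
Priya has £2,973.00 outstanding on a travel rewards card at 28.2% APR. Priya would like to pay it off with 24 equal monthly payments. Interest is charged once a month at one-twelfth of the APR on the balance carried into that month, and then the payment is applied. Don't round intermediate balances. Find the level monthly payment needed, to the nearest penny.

£163.49

Monthly rate r = 28.2%/12 = 2.35% = 0.0235.
Level-payment amortization: P = B₀·r / (1 − (1+r)^(−n)) = 2973.00·0.0235 / (1 − 1.0235^(−24)).
Denominator 1 − (1+r)^(−24) = 0.427346826.
P = 69.8655 / 0.427346826 ≈ 163.49.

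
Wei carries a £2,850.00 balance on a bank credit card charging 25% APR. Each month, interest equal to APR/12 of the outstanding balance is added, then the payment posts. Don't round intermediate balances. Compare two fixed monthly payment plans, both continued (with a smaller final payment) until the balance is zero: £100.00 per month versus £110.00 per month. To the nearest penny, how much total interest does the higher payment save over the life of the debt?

£228.62

Monthly rate r = 25%/12 = 2.08333% = 0.0208333.
At £100.00/mo: n = ⌈−ln(1 − rB₀/P)/ln(1+r)⌉ = 44 payments (last £68.88); total interest = total paid − £2,850.00 = £1,518.88.
At £110.00/mo: 38 payments (last £70.26); total interest £1,290.26.
Interest saved = £1,518.88 − £1,290.26 = £228.62.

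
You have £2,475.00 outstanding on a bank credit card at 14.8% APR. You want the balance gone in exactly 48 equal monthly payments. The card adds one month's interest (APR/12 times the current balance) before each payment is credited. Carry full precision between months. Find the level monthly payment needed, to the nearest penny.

£68.63

Monthly rate r = 14.8%/12 = 1.23333% = 0.0123333.
Level-payment amortization: P = B₀·r / (1 − (1+r)^(−n)) = 2475.00·0.0123333 / (1 − 1.01233^(−48)).
Denominator 1 − (1+r)^(−48) = 0.444773464.
P = 30.525 / 0.444773464 ≈ 68.63.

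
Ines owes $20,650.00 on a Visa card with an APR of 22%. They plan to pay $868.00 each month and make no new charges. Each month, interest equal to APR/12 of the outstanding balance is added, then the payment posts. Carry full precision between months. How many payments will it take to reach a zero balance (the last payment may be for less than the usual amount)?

32 payments

Monthly rate r = 22%/12 = 1.83333% = 0.0183333.
Recurrence: B ← B·(1+r) − $868.00.
Month 1: interest $378.58; balance after payment $20,160.58.
Month 2: interest $369.61; balance after payment $19,662.19.
Closed form: n = −ln(1 − rB₀/P)/ln(1+r) = −ln(0.56384)/ln(1.01833) ≈ 31.539, so the balance reaches zero during payment 32.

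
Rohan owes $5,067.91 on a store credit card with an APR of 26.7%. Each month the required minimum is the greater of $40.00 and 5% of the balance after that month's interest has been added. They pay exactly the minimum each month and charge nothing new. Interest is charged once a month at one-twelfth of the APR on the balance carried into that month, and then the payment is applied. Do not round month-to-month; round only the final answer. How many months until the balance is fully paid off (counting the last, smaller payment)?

Monthly rate r = 26.7%/12 = 2.225% = 0.02225.
While 5% of the post-interest balance exceeds $40.00, each month B ← (B·(1+r))·(1 − 0.05), i.e. B shrinks by the factor (1+r)·0.95 = 0.97114.
This holds for months 1–64. Entering month 65 the balance is $777.67; 5% of the post-interest balance is now below $40.00, so the flat $40.00 minimum applies from here.
From month 65 a fixed $40.00 at rate r clears $777.67 in 26 more payments. Total: 64 + 26 = 90 months.

90 months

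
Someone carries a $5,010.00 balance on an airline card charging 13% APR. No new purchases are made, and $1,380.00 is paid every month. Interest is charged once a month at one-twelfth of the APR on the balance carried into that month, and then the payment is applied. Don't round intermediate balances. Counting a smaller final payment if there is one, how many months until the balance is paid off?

Monthly rate r = 13%/12 = 1.08333% = 0.0108333.
Recurrence: B ← B·(1+r) − $1,380.00.
Month 1: interest $54.27; balance after payment $3,684.27.
Month 2: interest $39.91; balance after payment $2,344.19.
Month 3: interest $25.40; balance after payment $989.58.
Month 4: interest $10.72; balance after payment $0.00.

4 months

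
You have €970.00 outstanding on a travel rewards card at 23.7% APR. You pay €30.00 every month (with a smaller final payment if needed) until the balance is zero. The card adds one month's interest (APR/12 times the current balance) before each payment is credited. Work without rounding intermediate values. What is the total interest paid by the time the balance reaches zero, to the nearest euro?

€591

Monthly rate r = 23.7%/12 = 1.975% = 0.01975.
Payoff takes n = ⌈−ln(1 − rB₀/P)/ln(1+r)⌉ = ⌈52.038⌉ = 53 payments; the last is €1.14.
Total paid = 52·€30.00 + €1.14 = €1,561.14.
Total interest = total paid − principal = €1,561.14 − €970.00 = €591.14.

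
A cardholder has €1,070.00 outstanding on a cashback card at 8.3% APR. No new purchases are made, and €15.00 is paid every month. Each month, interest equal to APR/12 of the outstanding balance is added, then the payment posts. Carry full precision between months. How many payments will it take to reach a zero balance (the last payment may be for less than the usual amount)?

99 months

Monthly rate r = 8.3%/12 = 0.691667% = 0.00691667.
Recurrence: B ← B·(1+r) − €15.00.
Month 1: interest €7.40; balance after payment €1,062.40.
Month 2: interest €7.35; balance after payment €1,054.75.
Closed form: n = −ln(1 − rB₀/P)/ln(1+r) = −ln(0.50661)/ln(1.00692) ≈ 98.655, so the balance reaches zero during payment 99.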